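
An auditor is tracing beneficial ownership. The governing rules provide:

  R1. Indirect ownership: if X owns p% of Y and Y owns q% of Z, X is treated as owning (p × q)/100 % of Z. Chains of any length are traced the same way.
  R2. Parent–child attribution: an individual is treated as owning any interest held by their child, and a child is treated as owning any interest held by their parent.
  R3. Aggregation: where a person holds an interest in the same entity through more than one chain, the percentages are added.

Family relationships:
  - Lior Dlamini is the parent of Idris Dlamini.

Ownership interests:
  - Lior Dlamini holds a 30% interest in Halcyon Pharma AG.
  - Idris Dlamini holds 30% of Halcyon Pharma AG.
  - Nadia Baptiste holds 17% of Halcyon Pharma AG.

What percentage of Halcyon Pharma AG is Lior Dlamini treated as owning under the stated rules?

By parent–child attribution (R2), Lior Dlamini is treated as also owning Idris Dlamini's interest in Halcyon Pharma AG, giving 30% + 30% = 60%.
Direct interest in Halcyon Pharma AG: 60%.

60%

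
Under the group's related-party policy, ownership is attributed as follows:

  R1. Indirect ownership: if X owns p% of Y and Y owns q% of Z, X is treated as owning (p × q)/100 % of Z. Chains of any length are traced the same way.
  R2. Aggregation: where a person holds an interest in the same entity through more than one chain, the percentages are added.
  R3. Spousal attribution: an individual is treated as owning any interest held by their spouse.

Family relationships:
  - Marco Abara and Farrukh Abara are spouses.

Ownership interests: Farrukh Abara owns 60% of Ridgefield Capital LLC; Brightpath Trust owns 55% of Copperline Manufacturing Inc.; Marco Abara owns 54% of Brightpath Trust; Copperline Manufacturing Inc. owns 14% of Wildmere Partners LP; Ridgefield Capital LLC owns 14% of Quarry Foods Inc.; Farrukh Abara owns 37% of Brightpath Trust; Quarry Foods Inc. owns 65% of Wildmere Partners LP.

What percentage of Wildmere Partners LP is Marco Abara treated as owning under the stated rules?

12.467%

By spousal attribution (R3), Marco Abara is treated as also owning Farrukh Abara's interest in Brightpath Trust, giving 54% + 37% = 91%.
By spousal attribution (R3), Marco Abara is treated as owning Farrukh Abara's 60% interest in Ridgefield Capital LLC.
Chain via Brightpath Trust → Copperline Manufacturing Inc. (R1): 91% × 55% × 14% = 7.007% of Wildmere Partners LP.
Chain via Ridgefield Capital LLC → Quarry Foods Inc. (R1): 60% × 14% × 65% = 5.46% of Wildmere Partners LP.
Aggregating (R2): 7.007% + 5.46% = 12.467%.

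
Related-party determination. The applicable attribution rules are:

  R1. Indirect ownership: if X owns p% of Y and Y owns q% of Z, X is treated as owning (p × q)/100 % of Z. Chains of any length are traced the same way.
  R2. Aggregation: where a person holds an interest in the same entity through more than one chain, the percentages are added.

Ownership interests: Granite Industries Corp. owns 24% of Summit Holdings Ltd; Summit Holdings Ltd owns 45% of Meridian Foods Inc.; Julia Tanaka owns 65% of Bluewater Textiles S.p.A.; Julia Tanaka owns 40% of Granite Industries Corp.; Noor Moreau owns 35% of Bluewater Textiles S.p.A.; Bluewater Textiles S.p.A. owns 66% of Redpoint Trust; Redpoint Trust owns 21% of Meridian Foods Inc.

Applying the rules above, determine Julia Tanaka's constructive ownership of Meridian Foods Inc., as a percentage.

Chain via Granite Industries Corp. → Summit Holdings Ltd (R1): 40% × 24% × 45% = 4.32% of Meridian Foods Inc.
Chain via Bluewater Textiles S.p.A. → Redpoint Trust (R1): 65% × 66% × 21% = 9.009% of Meridian Foods Inc.
Aggregating (R2): 4.32% + 9.009% = 13.329%.

13.329%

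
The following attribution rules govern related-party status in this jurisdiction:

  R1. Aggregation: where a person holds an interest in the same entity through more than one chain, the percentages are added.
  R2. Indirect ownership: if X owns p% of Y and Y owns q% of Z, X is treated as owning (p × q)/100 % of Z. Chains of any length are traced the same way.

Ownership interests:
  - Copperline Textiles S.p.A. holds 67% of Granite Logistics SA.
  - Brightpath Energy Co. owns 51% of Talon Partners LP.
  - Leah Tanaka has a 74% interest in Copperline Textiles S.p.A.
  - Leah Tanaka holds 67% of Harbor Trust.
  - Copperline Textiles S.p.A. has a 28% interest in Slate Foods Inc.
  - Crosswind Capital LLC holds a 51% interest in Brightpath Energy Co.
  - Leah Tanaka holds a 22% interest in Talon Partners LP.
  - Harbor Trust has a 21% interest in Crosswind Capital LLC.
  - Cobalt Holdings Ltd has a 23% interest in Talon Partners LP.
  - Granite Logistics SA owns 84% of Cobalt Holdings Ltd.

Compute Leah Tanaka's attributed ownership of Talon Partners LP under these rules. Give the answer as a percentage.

Chain via Copperline Textiles S.p.A. → Granite Logistics SA → Cobalt Holdings Ltd (R2): 74% × 67% × 84% × 23% = 9.578856% of Talon Partners LP.
Chain via Harbor Trust → Crosswind Capital LLC → Brightpath Energy Co. (R2): 67% × 21% × 51% × 51% = 3.659607% of Talon Partners LP.
Direct interest in Talon Partners LP: 22%.
Aggregating (R1): 9.578856% + 3.659607% + 22% = 35.238463%.

35.238463%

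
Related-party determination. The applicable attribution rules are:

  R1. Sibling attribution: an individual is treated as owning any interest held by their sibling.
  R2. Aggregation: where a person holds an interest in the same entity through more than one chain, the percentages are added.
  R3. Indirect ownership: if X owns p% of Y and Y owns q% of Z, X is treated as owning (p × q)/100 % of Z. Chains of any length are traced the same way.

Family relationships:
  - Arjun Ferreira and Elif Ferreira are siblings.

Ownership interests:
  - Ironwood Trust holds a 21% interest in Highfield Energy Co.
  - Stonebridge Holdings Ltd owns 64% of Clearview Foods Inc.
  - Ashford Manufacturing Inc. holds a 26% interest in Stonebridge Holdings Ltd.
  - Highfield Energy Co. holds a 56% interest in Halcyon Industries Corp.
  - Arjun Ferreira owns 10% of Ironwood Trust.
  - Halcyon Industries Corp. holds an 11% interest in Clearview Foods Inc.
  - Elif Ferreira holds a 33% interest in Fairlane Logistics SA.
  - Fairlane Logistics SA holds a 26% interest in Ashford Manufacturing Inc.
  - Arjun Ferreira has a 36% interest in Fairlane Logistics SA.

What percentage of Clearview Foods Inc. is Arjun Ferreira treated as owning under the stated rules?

By sibling attribution (R1), Arjun Ferreira is treated as also owning Elif Ferreira's interest in Fairlane Logistics SA, giving 36% + 33% = 69%.
Chain via Ironwood Trust → Highfield Energy Co. → Halcyon Industries Corp. (R3): 10% × 21% × 56% × 11% = 0.12936% of Clearview Foods Inc.
Chain via Fairlane Logistics SA → Ashford Manufacturing Inc. → Stonebridge Holdings Ltd (R3): 69% × 26% × 26% × 64% = 2.985216% of Clearview Foods Inc.
Aggregating (R2): 0.12936% + 2.985216% = 3.114576%.

3.114576%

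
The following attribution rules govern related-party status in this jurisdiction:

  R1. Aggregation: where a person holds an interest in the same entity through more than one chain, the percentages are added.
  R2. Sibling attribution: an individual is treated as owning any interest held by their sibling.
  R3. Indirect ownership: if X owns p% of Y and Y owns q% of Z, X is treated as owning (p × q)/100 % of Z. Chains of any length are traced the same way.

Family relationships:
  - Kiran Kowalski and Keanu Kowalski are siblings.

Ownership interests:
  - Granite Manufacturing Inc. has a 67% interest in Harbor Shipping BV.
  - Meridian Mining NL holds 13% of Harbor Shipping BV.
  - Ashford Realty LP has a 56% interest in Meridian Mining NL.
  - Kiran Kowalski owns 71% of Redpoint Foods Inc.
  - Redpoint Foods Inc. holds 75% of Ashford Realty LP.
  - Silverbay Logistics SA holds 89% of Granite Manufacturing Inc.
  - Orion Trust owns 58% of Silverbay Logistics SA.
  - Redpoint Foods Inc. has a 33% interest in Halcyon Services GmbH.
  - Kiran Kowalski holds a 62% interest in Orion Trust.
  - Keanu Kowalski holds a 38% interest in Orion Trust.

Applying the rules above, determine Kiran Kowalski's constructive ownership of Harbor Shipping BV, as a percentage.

38.462%

By sibling attribution (R2), Kiran Kowalski is treated as also owning Keanu Kowalski's interest in Orion Trust, giving 62% + 38% = 100%.
Chain via Orion Trust → Silverbay Logistics SA → Granite Manufacturing Inc. (R3): 100% × 58% × 89% × 67% = 34.5854% of Harbor Shipping BV.
Chain via Redpoint Foods Inc. → Ashford Realty LP → Meridian Mining NL (R3): 71% × 75% × 56% × 13% = 3.8766% of Harbor Shipping BV.
Aggregating (R1): 34.5854% + 3.8766% = 38.462%.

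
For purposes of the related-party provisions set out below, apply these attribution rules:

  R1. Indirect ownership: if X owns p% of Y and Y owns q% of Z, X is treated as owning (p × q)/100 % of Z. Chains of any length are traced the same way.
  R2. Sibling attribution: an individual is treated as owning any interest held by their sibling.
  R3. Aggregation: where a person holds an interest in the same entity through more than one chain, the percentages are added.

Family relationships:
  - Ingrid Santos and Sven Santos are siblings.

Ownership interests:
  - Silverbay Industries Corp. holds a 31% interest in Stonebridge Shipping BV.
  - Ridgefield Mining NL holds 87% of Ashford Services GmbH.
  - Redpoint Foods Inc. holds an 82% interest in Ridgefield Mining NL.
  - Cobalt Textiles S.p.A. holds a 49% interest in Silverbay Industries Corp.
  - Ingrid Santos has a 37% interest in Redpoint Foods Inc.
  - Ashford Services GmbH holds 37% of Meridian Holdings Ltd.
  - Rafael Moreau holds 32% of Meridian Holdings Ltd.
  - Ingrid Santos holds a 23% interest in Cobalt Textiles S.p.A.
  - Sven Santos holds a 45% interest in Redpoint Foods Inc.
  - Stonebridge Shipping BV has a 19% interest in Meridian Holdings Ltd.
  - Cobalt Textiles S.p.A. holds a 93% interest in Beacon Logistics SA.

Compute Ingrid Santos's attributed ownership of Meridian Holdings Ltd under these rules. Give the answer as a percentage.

By sibling attribution (R2), Ingrid Santos is treated as also owning Sven Santos's interest in Redpoint Foods Inc, giving 37% + 45% = 82%.
Chain via Cobalt Textiles S.p.A. → Silverbay Industries Corp. → Stonebridge Shipping BV (R1): 23% × 49% × 31% × 19% = 0.663803% of Meridian Holdings Ltd.
Chain via Redpoint Foods Inc. → Ridgefield Mining NL → Ashford Services GmbH (R1): 82% × 82% × 87% × 37% = 21.644556% of Meridian Holdings Ltd.
Aggregating (R3): 0.663803% + 21.644556% = 22.308359%.

22.308359%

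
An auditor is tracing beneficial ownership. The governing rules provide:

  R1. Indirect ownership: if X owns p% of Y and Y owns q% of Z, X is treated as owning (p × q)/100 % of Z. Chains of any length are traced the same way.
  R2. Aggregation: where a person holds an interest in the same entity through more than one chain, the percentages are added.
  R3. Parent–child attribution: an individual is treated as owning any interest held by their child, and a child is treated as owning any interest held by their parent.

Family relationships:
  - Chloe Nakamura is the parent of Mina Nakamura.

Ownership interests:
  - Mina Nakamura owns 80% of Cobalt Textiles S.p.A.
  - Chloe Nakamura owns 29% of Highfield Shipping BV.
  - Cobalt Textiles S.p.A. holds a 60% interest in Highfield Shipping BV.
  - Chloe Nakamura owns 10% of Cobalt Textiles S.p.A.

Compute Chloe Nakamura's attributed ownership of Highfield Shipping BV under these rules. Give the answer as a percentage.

By parent–child attribution (R3), Chloe Nakamura is treated as also owning Mina Nakamura's interest in Cobalt Textiles S.p.A, giving 10% + 80% = 90%.
Chain via Cobalt Textiles S.p.A. (R1): 90% × 60% = 54% of Highfield Shipping BV.
Direct interest in Highfield Shipping BV: 29%.
Aggregating (R2): 54% + 29% = 83%.

83%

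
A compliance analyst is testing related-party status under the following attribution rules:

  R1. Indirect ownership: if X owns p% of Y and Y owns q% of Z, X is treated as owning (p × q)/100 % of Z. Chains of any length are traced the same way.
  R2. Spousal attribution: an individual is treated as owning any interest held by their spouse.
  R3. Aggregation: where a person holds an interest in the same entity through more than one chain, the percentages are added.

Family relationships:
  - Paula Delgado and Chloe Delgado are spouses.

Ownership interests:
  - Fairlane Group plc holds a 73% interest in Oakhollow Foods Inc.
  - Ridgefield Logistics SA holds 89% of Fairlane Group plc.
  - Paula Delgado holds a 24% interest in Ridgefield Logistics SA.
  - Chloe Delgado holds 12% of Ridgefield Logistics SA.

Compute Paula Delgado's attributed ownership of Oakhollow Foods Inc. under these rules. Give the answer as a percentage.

By spousal attribution (R2), Paula Delgado is treated as also owning Chloe Delgado's interest in Ridgefield Logistics SA, giving 24% + 12% = 36%.
Chain via Ridgefield Logistics SA → Fairlane Group plc (R1): 36% × 89% × 73% = 23.3892% of Oakhollow Foods Inc.

23.3892%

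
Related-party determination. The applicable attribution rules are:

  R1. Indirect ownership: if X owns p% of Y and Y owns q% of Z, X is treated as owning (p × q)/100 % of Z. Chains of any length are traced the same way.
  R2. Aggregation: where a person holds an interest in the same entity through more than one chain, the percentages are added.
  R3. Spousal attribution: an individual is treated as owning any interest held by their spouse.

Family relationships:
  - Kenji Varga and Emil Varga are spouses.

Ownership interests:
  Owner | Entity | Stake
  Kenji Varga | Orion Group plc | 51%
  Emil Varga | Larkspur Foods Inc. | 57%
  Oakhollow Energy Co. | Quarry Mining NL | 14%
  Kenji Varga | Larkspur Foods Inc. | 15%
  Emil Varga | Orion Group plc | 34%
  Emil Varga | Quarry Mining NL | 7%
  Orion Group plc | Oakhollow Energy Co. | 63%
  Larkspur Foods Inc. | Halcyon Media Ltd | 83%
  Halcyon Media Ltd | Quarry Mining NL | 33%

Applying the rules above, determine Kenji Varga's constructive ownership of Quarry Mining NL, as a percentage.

34.2178%

By spousal attribution (R3), Kenji Varga is treated as also owning Emil Varga's interest in Orion Group plc, giving 51% + 34% = 85%.
By spousal attribution (R3), Kenji Varga is treated as also owning Emil Varga's interest in Larkspur Foods Inc, giving 15% + 57% = 72%.
By spousal attribution (R3), Kenji Varga is treated as owning Emil Varga's 7% interest in Quarry Mining NL.
Chain via Orion Group plc → Oakhollow Energy Co. (R1): 85% × 63% × 14% = 7.497% of Quarry Mining NL.
Chain via Larkspur Foods Inc. → Halcyon Media Ltd (R1): 72% × 83% × 33% = 19.7208% of Quarry Mining NL.
Direct interest in Quarry Mining NL: 7%.
Aggregating (R2): 7.497% + 19.7208% + 7% = 34.2178%.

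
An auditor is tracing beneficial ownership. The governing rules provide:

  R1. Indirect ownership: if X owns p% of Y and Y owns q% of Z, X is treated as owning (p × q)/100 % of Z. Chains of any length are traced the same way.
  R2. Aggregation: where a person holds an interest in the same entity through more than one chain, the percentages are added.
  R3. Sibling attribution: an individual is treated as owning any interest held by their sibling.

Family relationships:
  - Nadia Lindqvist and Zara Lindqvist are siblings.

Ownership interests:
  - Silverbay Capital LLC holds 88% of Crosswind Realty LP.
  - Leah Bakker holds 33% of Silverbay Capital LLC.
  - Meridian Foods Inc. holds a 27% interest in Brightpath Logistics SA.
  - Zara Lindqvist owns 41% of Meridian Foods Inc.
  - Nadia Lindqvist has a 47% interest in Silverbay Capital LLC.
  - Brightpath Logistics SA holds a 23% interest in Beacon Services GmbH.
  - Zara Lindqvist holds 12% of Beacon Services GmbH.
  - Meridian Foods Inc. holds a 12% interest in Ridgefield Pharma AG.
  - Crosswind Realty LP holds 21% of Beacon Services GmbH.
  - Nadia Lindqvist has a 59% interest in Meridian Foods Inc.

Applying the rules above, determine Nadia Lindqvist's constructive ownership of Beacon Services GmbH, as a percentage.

26.8956%

By sibling attribution (R3), Nadia Lindqvist is treated as also owning Zara Lindqvist's interest in Meridian Foods Inc, giving 59% + 41% = 100%.
By sibling attribution (R3), Nadia Lindqvist is treated as owning Zara Lindqvist's 12% interest in Beacon Services GmbH.
Chain via Silverbay Capital LLC → Crosswind Realty LP (R1): 47% × 88% × 21% = 8.6856% of Beacon Services GmbH.
Chain via Meridian Foods Inc. → Brightpath Logistics SA (R1): 100% × 27% × 23% = 6.21% of Beacon Services GmbH.
Direct interest in Beacon Services GmbH: 12%.
Aggregating (R2): 8.6856% + 6.21% + 12% = 26.8956%.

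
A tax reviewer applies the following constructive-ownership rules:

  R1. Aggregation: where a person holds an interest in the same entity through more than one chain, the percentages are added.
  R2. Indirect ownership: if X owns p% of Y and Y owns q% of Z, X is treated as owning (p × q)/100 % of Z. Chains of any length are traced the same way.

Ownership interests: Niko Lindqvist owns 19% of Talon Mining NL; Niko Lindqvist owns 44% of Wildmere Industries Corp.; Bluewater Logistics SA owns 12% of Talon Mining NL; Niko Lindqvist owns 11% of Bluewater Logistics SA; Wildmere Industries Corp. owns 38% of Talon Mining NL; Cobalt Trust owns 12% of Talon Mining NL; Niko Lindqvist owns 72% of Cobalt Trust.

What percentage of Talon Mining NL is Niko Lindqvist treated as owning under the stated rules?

Chain via Cobalt Trust (R2): 72% × 12% = 8.64% of Talon Mining NL.
Chain via Bluewater Logistics SA (R2): 11% × 12% = 1.32% of Talon Mining NL.
Chain via Wildmere Industries Corp. (R2): 44% × 38% = 16.72% of Talon Mining NL.
Direct interest in Talon Mining NL: 19%.
Aggregating (R1): 8.64% + 1.32% + 16.72% + 19% = 45.68%.

45.68%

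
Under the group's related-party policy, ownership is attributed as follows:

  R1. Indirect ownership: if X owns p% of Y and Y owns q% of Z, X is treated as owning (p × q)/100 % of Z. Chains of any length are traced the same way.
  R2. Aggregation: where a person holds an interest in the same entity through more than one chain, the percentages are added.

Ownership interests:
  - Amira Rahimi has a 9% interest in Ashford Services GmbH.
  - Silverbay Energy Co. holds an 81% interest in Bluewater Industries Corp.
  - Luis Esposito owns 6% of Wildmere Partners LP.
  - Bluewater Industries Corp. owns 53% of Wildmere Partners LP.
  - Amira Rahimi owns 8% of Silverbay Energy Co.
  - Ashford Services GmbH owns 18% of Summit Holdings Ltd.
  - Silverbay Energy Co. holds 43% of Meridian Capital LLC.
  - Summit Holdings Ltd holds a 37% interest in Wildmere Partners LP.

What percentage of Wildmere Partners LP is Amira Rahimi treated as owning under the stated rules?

Chain via Ashford Services GmbH → Summit Holdings Ltd (R1): 9% × 18% × 37% = 0.5994% of Wildmere Partners LP.
Chain via Silverbay Energy Co. → Bluewater Industries Corp. (R1): 8% × 81% × 53% = 3.4344% of Wildmere Partners LP.
Aggregating (R2): 0.5994% + 3.4344% = 4.0338%.

4.0338%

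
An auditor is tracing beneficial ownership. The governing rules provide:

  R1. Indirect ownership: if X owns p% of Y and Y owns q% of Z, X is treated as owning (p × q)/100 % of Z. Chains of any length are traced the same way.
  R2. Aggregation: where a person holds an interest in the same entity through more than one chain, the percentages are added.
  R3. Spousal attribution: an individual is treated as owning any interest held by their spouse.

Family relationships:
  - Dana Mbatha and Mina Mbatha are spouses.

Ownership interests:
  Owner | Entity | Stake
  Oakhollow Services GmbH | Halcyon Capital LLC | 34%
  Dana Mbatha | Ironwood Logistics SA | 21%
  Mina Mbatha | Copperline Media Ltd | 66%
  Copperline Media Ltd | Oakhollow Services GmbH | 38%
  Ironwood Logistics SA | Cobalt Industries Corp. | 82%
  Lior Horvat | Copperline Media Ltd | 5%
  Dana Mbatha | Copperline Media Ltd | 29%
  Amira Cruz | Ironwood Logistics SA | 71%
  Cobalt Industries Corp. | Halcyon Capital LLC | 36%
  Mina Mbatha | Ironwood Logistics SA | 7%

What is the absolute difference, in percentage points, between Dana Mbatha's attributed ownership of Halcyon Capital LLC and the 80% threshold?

59.4604

By spousal attribution (R3), Dana Mbatha is treated as also owning Mina Mbatha's interest in Ironwood Logistics SA, giving 21% + 7% = 28%.
By spousal attribution (R3), Dana Mbatha is treated as also owning Mina Mbatha's interest in Copperline Media Ltd, giving 29% + 66% = 95%.
Chain via Ironwood Logistics SA → Cobalt Industries Corp. (R1): 28% × 82% × 36% = 8.2656% of Halcyon Capital LLC.
Chain via Copperline Media Ltd → Oakhollow Services GmbH (R1): 95% × 38% × 34% = 12.274% of Halcyon Capital LLC.
Aggregating (R2): 8.2656% + 12.274% = 20.5396%.
20.5396% falls short of the 80% threshold by 59.4604 percentage points.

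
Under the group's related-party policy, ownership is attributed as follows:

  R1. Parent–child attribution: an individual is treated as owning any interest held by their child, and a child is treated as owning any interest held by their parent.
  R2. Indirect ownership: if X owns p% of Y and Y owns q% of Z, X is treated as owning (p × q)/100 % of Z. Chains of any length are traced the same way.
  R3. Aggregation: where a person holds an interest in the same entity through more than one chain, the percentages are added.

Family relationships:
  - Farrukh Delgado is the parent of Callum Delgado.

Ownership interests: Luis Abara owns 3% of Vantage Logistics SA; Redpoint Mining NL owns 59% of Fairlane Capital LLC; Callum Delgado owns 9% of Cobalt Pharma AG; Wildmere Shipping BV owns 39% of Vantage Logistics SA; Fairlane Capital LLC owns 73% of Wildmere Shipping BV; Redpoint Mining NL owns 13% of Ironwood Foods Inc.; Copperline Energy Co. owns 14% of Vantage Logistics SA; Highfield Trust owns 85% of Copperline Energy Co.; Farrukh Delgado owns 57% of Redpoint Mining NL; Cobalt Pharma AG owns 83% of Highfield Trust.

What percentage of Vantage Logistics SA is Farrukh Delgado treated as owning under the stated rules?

10.463391%

By parent–child attribution (R1), Farrukh Delgado is treated as owning Callum Delgado's 9% interest in Cobalt Pharma AG.
Chain via Redpoint Mining NL → Fairlane Capital LLC → Wildmere Shipping BV (R2): 57% × 59% × 73% × 39% = 9.574461% of Vantage Logistics SA.
Chain via Cobalt Pharma AG → Highfield Trust → Copperline Energy Co. (R2): 9% × 83% × 85% × 14% = 0.88893% of Vantage Logistics SA.
Aggregating (R3): 9.574461% + 0.88893% = 10.463391%.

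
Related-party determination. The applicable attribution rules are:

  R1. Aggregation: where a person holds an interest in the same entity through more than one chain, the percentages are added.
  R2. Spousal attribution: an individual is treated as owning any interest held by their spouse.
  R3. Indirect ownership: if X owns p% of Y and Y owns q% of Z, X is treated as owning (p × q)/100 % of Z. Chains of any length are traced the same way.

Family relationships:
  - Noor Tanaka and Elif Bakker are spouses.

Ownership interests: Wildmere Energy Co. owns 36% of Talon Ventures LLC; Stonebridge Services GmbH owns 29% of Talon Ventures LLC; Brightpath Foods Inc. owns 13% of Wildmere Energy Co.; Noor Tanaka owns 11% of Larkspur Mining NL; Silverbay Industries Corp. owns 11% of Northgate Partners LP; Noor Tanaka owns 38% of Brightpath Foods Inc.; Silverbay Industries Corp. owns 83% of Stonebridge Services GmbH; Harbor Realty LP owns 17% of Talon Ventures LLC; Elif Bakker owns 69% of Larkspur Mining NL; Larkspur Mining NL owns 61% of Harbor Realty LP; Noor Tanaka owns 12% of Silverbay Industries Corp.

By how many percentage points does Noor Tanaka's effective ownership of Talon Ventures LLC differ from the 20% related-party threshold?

7.0372

By spousal attribution (R2), Noor Tanaka is treated as also owning Elif Bakker's interest in Larkspur Mining NL, giving 11% + 69% = 80%.
Chain via Larkspur Mining NL → Harbor Realty LP (R3): 80% × 61% × 17% = 8.296% of Talon Ventures LLC.
Chain via Brightpath Foods Inc. → Wildmere Energy Co. (R3): 38% × 13% × 36% = 1.7784% of Talon Ventures LLC.
Chain via Silverbay Industries Corp. → Stonebridge Services GmbH (R3): 12% × 83% × 29% = 2.8884% of Talon Ventures LLC.
Aggregating (R1): 8.296% + 1.7784% + 2.8884% = 12.9628%.
12.9628% falls short of the 20% threshold by 7.0372 percentage points.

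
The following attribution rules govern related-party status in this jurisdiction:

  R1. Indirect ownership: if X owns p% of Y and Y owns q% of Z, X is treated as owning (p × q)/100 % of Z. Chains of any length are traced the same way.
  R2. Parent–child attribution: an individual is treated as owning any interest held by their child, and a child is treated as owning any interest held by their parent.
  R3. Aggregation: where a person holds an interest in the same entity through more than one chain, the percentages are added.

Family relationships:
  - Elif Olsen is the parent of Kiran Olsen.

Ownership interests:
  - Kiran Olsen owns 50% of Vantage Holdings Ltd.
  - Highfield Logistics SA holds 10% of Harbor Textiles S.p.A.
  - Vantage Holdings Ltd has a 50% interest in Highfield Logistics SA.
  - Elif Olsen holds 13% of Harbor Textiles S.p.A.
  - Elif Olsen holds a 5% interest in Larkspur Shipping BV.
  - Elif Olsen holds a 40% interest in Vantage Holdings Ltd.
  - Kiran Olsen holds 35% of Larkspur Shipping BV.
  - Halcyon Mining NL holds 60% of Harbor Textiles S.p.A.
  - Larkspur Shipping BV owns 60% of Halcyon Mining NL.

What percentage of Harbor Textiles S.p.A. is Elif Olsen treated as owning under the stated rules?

By parent–child attribution (R2), Elif Olsen is treated as also owning Kiran Olsen's interest in Vantage Holdings Ltd, giving 40% + 50% = 90%.
By parent–child attribution (R2), Elif Olsen is treated as also owning Kiran Olsen's interest in Larkspur Shipping BV, giving 5% + 35% = 40%.
Chain via Vantage Holdings Ltd → Highfield Logistics SA (R1): 90% × 50% × 10% = 4.5% of Harbor Textiles S.p.A.
Chain via Larkspur Shipping BV → Halcyon Mining NL (R1): 40% × 60% × 60% = 14.4% of Harbor Textiles S.p.A.
Direct interest in Harbor Textiles S.p.A: 13%.
Aggregating (R3): 4.5% + 14.4% + 13% = 31.9%.

31.9%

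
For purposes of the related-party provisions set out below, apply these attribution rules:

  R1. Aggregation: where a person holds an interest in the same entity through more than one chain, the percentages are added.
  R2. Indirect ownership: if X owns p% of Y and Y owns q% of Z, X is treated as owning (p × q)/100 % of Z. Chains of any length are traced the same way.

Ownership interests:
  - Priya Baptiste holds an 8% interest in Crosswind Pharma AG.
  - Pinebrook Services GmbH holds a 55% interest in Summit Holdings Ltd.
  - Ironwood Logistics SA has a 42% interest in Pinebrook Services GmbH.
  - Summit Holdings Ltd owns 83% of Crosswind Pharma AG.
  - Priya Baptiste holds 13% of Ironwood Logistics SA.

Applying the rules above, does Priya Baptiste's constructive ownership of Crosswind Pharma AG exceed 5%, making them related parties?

Yes

Chain via Ironwood Logistics SA → Pinebrook Services GmbH → Summit Holdings Ltd (R2): 13% × 42% × 55% × 83% = 2.49249% of Crosswind Pharma AG.
Direct interest in Crosswind Pharma AG: 8%.
Aggregating (R1): 2.49249% + 8% = 10.49249%.
10.49249% exceeds the 5% threshold, so Priya is a related party to Crosswind Pharma AG.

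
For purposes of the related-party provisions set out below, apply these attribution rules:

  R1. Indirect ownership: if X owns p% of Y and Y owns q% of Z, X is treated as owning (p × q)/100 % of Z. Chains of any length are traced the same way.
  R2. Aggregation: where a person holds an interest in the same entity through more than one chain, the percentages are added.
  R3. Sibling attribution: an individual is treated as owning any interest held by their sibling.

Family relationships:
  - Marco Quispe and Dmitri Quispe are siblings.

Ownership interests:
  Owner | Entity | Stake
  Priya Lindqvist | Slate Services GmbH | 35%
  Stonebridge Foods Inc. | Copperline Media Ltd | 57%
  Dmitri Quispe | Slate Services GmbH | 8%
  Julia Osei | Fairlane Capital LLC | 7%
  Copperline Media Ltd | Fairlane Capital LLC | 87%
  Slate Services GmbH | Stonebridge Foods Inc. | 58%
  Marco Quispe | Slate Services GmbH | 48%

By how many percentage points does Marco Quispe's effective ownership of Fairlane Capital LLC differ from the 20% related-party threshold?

3.893168

By sibling attribution (R3), Marco Quispe is treated as also owning Dmitri Quispe's interest in Slate Services GmbH, giving 48% + 8% = 56%.
Chain via Slate Services GmbH → Stonebridge Foods Inc. → Copperline Media Ltd (R1): 56% × 58% × 57% × 87% = 16.106832% of Fairlane Capital LLC.
16.106832% falls short of the 20% threshold by 3.893168 percentage points.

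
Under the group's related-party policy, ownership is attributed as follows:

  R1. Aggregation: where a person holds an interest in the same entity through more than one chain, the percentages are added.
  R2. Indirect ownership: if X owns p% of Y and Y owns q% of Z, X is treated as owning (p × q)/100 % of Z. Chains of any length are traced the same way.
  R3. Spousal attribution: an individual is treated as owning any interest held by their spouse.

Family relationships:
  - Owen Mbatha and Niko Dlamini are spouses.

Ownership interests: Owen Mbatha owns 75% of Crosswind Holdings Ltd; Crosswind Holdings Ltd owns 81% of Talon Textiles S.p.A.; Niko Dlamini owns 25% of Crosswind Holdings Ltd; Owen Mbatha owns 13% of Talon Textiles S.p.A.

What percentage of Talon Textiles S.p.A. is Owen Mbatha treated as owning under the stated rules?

By spousal attribution (R3), Owen Mbatha is treated as also owning Niko Dlamini's interest in Crosswind Holdings Ltd, giving 75% + 25% = 100%.
Chain via Crosswind Holdings Ltd (R2): 100% × 81% = 81% of Talon Textiles S.p.A.
Direct interest in Talon Textiles S.p.A: 13%.
Aggregating (R1): 81% + 13% = 94%.

94%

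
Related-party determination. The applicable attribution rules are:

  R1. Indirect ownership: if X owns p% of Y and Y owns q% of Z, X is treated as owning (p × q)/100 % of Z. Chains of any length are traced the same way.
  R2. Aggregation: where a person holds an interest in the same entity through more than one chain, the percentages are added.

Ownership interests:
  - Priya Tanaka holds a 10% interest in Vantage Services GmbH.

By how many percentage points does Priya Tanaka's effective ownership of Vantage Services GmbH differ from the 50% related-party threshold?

Direct interest in Vantage Services GmbH: 10%.
10% falls short of the 50% threshold by 40 percentage points.

40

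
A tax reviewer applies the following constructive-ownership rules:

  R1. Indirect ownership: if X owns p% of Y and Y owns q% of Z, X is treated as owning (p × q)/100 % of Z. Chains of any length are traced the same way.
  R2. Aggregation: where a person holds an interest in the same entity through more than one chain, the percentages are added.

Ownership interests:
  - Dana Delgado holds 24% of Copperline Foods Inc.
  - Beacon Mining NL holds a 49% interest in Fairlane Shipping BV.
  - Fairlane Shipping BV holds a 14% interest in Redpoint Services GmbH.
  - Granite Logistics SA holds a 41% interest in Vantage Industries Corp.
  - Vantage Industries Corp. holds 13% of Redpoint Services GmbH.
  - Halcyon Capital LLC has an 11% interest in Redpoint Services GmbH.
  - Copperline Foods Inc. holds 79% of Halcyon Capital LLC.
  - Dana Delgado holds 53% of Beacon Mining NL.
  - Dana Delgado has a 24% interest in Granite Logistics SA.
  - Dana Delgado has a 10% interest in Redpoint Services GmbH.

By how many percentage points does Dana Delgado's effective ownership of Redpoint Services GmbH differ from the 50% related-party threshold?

Chain via Beacon Mining NL → Fairlane Shipping BV (R1): 53% × 49% × 14% = 3.6358% of Redpoint Services GmbH.
Chain via Granite Logistics SA → Vantage Industries Corp. (R1): 24% × 41% × 13% = 1.2792% of Redpoint Services GmbH.
Chain via Copperline Foods Inc. → Halcyon Capital LLC (R1): 24% × 79% × 11% = 2.0856% of Redpoint Services GmbH.
Direct interest in Redpoint Services GmbH: 10%.
Aggregating (R2): 3.6358% + 1.2792% + 2.0856% + 10% = 17.0006%.
17.0006% falls short of the 50% threshold by 32.9994 percentage points.

32.9994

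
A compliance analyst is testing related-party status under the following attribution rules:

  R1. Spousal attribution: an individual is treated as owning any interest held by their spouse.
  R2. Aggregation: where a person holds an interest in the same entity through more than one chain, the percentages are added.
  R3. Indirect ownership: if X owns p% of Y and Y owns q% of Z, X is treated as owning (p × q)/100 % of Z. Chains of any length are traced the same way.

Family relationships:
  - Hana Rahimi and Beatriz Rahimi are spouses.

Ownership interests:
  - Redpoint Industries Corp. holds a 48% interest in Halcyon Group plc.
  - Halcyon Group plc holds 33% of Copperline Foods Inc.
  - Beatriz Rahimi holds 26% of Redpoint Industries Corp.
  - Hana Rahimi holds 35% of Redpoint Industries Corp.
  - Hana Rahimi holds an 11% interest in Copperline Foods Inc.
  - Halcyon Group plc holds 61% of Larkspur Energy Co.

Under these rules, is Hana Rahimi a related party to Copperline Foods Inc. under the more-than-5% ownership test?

Yes

By spousal attribution (R1), Hana Rahimi is treated as also owning Beatriz Rahimi's interest in Redpoint Industries Corp, giving 35% + 26% = 61%.
Chain via Redpoint Industries Corp. → Halcyon Group plc (R3): 61% × 48% × 33% = 9.6624% of Copperline Foods Inc.
Direct interest in Copperline Foods Inc: 11%.
Aggregating (R2): 9.6624% + 11% = 20.6624%.
20.6624% exceeds the 5% threshold, so Hana is a related party to Copperline Foods Inc.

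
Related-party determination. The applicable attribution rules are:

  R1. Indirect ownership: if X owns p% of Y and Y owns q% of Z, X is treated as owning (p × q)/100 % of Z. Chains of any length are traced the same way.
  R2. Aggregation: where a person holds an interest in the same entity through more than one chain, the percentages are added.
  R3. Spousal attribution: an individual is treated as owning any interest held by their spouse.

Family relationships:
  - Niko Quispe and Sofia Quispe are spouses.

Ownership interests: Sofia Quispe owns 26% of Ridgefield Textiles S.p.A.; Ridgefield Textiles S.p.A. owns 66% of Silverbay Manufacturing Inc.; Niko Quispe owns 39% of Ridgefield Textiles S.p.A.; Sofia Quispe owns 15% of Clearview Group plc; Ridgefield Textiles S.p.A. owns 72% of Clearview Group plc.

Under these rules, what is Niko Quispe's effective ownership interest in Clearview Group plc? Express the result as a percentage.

By spousal attribution (R3), Niko Quispe is treated as also owning Sofia Quispe's interest in Ridgefield Textiles S.p.A, giving 39% + 26% = 65%.
By spousal attribution (R3), Niko Quispe is treated as owning Sofia Quispe's 15% interest in Clearview Group plc.
Chain via Ridgefield Textiles S.p.A. (R1): 65% × 72% = 46.8% of Clearview Group plc.
Direct interest in Clearview Group plc: 15%.
Aggregating (R2): 46.8% + 15% = 61.8%.

61.8%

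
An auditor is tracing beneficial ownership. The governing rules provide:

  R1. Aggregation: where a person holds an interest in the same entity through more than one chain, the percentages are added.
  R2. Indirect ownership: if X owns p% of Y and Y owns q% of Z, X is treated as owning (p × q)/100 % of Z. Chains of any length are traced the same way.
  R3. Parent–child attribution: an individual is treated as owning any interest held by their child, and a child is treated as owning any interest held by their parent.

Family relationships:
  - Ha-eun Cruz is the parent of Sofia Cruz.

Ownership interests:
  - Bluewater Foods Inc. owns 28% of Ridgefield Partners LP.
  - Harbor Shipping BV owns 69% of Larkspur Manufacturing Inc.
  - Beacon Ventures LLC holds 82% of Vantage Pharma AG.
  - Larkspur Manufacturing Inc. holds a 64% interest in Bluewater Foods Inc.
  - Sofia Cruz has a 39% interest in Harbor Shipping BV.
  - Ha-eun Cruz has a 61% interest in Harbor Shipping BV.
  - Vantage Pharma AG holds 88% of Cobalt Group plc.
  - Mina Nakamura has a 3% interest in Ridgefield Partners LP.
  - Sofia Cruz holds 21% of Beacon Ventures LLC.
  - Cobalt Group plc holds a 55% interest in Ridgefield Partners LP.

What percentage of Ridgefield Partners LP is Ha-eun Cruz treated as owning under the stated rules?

20.69928%

By parent–child attribution (R3), Ha-eun Cruz is treated as also owning Sofia Cruz's interest in Harbor Shipping BV, giving 61% + 39% = 100%.
By parent–child attribution (R3), Ha-eun Cruz is treated as owning Sofia Cruz's 21% interest in Beacon Ventures LLC.
Chain via Harbor Shipping BV → Larkspur Manufacturing Inc. → Bluewater Foods Inc. (R2): 100% × 69% × 64% × 28% = 12.3648% of Ridgefield Partners LP.
Chain via Beacon Ventures LLC → Vantage Pharma AG → Cobalt Group plc (R2): 21% × 82% × 88% × 55% = 8.33448% of Ridgefield Partners LP.
Aggregating (R1): 12.3648% + 8.33448% = 20.69928%.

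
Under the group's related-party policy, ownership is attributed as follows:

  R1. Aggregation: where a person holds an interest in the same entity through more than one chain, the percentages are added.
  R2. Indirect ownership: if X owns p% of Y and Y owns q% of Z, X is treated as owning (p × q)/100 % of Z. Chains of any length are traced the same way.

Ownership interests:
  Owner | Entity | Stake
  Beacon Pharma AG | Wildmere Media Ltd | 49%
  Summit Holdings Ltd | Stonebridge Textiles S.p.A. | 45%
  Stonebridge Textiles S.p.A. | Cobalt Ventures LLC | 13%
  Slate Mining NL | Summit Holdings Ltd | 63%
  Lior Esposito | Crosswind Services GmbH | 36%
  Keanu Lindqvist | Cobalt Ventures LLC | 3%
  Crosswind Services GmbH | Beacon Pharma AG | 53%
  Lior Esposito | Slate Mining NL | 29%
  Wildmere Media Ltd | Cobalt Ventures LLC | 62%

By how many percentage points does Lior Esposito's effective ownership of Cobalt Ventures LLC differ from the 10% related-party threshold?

Chain via Crosswind Services GmbH → Beacon Pharma AG → Wildmere Media Ltd (R2): 36% × 53% × 49% × 62% = 5.796504% of Cobalt Ventures LLC.
Chain via Slate Mining NL → Summit Holdings Ltd → Stonebridge Textiles S.p.A. (R2): 29% × 63% × 45% × 13% = 1.068795% of Cobalt Ventures LLC.
Aggregating (R1): 5.796504% + 1.068795% = 6.865299%.
6.865299% falls short of the 10% threshold by 3.134701 percentage points.

3.134701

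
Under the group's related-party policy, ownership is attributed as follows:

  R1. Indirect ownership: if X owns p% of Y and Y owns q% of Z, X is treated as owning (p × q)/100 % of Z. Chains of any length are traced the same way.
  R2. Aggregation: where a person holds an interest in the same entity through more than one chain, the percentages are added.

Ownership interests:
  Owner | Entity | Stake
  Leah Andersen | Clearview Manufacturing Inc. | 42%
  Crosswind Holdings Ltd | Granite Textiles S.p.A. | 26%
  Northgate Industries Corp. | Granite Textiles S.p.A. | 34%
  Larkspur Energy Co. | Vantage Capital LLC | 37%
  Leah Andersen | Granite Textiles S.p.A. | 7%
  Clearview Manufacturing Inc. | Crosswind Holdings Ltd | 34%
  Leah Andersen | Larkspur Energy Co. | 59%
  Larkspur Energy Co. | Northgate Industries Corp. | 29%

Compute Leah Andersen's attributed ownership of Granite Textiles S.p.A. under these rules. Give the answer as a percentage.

16.5302%

Chain via Clearview Manufacturing Inc. → Crosswind Holdings Ltd (R1): 42% × 34% × 26% = 3.7128% of Granite Textiles S.p.A.
Chain via Larkspur Energy Co. → Northgate Industries Corp. (R1): 59% × 29% × 34% = 5.8174% of Granite Textiles S.p.A.
Direct interest in Granite Textiles S.p.A: 7%.
Aggregating (R2): 3.7128% + 5.8174% + 7% = 16.5302%.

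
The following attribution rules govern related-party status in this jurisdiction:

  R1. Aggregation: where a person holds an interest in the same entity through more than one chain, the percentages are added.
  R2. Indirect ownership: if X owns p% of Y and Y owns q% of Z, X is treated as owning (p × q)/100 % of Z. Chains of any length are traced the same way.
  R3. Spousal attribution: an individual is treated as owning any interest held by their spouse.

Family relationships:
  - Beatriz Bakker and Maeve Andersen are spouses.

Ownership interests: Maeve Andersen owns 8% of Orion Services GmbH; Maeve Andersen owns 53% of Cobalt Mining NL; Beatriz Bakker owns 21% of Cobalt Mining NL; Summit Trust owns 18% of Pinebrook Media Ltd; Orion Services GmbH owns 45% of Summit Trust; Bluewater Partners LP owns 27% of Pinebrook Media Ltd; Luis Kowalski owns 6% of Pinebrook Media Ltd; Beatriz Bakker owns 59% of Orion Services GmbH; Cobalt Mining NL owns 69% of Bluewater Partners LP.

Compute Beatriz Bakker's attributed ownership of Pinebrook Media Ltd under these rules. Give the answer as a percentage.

By spousal attribution (R3), Beatriz Bakker is treated as also owning Maeve Andersen's interest in Cobalt Mining NL, giving 21% + 53% = 74%.
By spousal attribution (R3), Beatriz Bakker is treated as also owning Maeve Andersen's interest in Orion Services GmbH, giving 59% + 8% = 67%.
Chain via Cobalt Mining NL → Bluewater Partners LP (R2): 74% × 69% × 27% = 13.7862% of Pinebrook Media Ltd.
Chain via Orion Services GmbH → Summit Trust (R2): 67% × 45% × 18% = 5.427% of Pinebrook Media Ltd.
Aggregating (R1): 13.7862% + 5.427% = 19.2132%.

19.2132%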